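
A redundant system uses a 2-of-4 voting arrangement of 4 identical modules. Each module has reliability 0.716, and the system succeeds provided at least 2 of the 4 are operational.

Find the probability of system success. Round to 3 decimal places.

0.928

R = Σ_{i=2}^{4} C(4,i) p^i (1−p)^{4−i} with p = 0.716
C(4,2)·0.716^2·0.284^2 = 0.24809
C(4,3)·0.716^3·0.284^1 = 0.41698
C(4,4)·0.716^4·0.284^0 = 0.26282
Sum = 0.928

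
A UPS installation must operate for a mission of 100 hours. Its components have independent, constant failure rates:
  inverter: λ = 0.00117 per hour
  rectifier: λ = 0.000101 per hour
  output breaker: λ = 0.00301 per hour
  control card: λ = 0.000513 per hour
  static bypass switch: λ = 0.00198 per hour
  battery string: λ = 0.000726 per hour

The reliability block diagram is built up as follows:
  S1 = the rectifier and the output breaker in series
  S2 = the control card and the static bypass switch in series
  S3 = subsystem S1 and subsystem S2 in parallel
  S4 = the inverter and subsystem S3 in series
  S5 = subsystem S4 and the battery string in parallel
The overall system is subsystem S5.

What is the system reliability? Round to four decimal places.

0.9886

R(inverter) = exp(−0.00117 × 100) = 0.889585
R(rectifier) = exp(−0.000101 × 100) = 0.989951
R(output breaker) = exp(−0.00301 × 100) = 0.740078
R(control card) = exp(−0.000513 × 100) = 0.949994
R(static bypass switch) = exp(−0.00198 × 100) = 0.820370
R(battery string) = exp(−0.000726 × 100) = 0.929973
Series (rectifier and output breaker): 0.989951 × 0.740078 = 0.732641
Series (control card and static bypass switch): 0.949994 × 0.820370 = 0.779347
Parallel ([0.732641] and [0.779347]): 1 − (1 − 0.732641)(1 − 0.779347) = 0.941006
Series (inverter and [0.941006]): 0.889585 × 0.941006 = 0.837105
Parallel ([0.837105] and battery string): 1 − (1 − 0.837105)(1 − 0.929973) = 0.9886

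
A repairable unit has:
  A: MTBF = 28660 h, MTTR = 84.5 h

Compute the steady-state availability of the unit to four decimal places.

A(A) = MTBF/(MTBF+MTTR) = 28660/(28660+84.5) = 0.9971

0.9971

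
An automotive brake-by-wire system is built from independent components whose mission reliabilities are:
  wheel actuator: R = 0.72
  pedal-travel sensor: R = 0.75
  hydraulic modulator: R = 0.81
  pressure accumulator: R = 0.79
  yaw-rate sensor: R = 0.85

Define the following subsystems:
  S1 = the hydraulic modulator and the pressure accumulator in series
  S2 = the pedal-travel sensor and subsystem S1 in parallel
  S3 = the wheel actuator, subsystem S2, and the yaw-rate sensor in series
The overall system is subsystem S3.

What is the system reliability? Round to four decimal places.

Series (hydraulic modulator and pressure accumulator): 0.810000 × 0.790000 = 0.639900
Parallel (pedal-travel sensor and [0.639900]): 1 − (1 − 0.750000)(1 − 0.639900) = 0.909975
Series (wheel actuator, [0.909975], and yaw-rate sensor): 0.720000 × 0.909975 × 0.850000 = 0.5569

0.5569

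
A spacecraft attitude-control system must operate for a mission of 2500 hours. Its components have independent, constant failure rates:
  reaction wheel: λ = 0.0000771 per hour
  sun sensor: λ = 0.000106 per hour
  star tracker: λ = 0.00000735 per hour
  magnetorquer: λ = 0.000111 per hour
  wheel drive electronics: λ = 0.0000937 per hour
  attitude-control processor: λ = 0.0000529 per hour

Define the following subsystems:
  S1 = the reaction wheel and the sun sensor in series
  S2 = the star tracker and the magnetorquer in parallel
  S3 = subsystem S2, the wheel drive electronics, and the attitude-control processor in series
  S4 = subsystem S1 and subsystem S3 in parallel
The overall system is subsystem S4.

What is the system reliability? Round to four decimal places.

R(reaction wheel) = exp(−0.0000771 × 2500) = 0.824688
R(sun sensor) = exp(−0.000106 × 2500) = 0.767206
R(star tracker) = exp(−0.00000735 × 2500) = 0.981793
R(magnetorquer) = exp(−0.000111 × 2500) = 0.757676
R(wheel drive electronics) = exp(−0.0000937 × 2500) = 0.791164
R(attitude-control processor) = exp(−0.0000529 × 2500) = 0.876122
Series (reaction wheel and sun sensor): 0.824688 × 0.767206 = 0.632706
Parallel (star tracker and magnetorquer): 1 − (1 − 0.981793)(1 − 0.757676) = 0.995588
Series ([0.995588], wheel drive electronics, and attitude-control processor): 0.995588 × 0.791164 × 0.876122 = 0.690098
Parallel ([0.632706] and [0.690098]): 1 − (1 − 0.632706)(1 − 0.690098) = 0.8862

0.8862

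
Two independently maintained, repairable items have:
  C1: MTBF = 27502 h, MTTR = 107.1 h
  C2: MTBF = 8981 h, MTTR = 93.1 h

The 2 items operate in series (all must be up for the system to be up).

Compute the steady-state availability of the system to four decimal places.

0.9859

A(C1) = MTBF/(MTBF+MTTR) = 27502/(27502+107.1) = 0.996121
A(C2) = MTBF/(MTBF+MTTR) = 8981/(8981+93.1) = 0.989740
Series availability: 0.996121 × 0.989740 = 0.9859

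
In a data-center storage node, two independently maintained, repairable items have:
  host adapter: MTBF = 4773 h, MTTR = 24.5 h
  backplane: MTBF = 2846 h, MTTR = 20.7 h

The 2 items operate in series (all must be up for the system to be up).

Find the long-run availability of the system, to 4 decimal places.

0.9877

A(host adapter) = MTBF/(MTBF+MTTR) = 4773/(4773+24.5) = 0.994893
A(backplane) = MTBF/(MTBF+MTTR) = 2846/(2846+20.7) = 0.992779
Series availability: 0.994893 × 0.992779 = 0.9877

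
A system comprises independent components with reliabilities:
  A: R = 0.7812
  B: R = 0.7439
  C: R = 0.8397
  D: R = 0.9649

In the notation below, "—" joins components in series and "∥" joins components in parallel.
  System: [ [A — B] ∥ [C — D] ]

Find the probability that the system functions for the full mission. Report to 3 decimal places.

0.921

Series (A and B): 0.78120 × 0.74390 = 0.58113
Series (C and D): 0.83970 × 0.96490 = 0.81023
Parallel ([0.58113] and [0.81023]): 1 − (1 − 0.58113)(1 − 0.81023) = 0.921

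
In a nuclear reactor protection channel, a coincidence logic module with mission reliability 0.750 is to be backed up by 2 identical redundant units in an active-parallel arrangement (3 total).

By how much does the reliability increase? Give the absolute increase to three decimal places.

0.234

R_before = 0.750
R_after = 1 − (1 − 0.750)^3 = 0.984
ΔR = 0.984 − 0.750 = 0.234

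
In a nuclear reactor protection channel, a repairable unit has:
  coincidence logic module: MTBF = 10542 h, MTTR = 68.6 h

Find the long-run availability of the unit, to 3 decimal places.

A(coincidence logic module) = MTBF/(MTBF+MTTR) = 10542/(10542+68.6) = 0.994

0.994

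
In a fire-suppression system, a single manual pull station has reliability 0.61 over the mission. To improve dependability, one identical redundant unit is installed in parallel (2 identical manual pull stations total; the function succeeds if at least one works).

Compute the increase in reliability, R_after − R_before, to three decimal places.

0.238

R_before = 0.61
R_after = 1 − (1 − 0.61)^2 = 0.848
ΔR = 0.848 − 0.61 = 0.238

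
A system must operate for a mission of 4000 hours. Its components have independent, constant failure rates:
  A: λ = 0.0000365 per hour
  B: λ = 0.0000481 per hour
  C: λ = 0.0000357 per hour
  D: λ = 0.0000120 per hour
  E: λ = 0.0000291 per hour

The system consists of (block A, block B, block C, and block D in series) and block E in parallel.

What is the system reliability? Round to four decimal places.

0.9548

R(A) = exp(−0.0000365 × 4000) = 0.864158
R(B) = exp(−0.0000481 × 4000) = 0.824977
R(C) = exp(−0.0000357 × 4000) = 0.866927
R(D) = exp(−0.0000120 × 4000) = 0.953134
R(E) = exp(−0.0000291 × 4000) = 0.890119
Series (A, B, C, and D): 0.864158 × 0.824977 × 0.866927 × 0.953134 = 0.589076
Parallel ([0.589076] and E): 1 − (1 − 0.589076)(1 − 0.890119) = 0.9548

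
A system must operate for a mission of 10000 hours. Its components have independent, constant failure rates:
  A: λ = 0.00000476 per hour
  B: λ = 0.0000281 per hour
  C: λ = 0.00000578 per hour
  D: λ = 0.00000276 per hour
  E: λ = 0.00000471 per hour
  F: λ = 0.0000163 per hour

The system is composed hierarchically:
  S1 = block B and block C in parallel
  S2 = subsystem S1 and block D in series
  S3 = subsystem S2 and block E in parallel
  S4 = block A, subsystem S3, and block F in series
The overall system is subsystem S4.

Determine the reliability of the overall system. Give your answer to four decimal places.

R(A) = exp(−0.00000476 × 10000) = 0.953515
R(B) = exp(−0.0000281 × 10000) = 0.755028
R(C) = exp(−0.00000578 × 10000) = 0.943839
R(D) = exp(−0.00000276 × 10000) = 0.972777
R(E) = exp(−0.00000471 × 10000) = 0.953992
R(F) = exp(−0.0000163 × 10000) = 0.849591
Parallel (B and C): 1 − (1 − 0.755028)(1 − 0.943839) = 0.986242
Series ([0.986242] and D): 0.986242 × 0.972777 = 0.959394
Parallel ([0.959394] and E): 1 − (1 − 0.959394)(1 − 0.953992) = 0.998132
Series (A, [0.998132], and F): 0.953515 × 0.998132 × 0.849591 = 0.8086

0.8086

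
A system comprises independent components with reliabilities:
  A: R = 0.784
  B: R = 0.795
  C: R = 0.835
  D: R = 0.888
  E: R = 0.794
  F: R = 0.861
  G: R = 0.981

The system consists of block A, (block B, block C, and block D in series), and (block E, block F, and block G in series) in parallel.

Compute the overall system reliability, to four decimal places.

Series (B, C, and D): 0.795000 × 0.835000 × 0.888000 = 0.589477
Series (E, F, and G): 0.794000 × 0.861000 × 0.981000 = 0.670645
Parallel (A, [0.589477], and [0.670645]): 1 − (1 − 0.784000)(1 − 0.589477)(1 − 0.670645) = 0.9708

0.9708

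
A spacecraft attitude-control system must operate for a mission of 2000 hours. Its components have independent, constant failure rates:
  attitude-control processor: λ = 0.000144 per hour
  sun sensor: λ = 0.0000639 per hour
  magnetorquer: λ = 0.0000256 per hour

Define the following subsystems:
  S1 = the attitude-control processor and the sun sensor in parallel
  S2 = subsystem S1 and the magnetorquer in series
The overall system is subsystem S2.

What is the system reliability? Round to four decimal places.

0.9216

R(attitude-control processor) = exp(−0.000144 × 2000) = 0.749762
R(sun sensor) = exp(−0.0000639 × 2000) = 0.880029
R(magnetorquer) = exp(−0.0000256 × 2000) = 0.950089
Parallel (attitude-control processor and sun sensor): 1 − (1 − 0.749762)(1 − 0.880029) = 0.969979
Series ([0.969979] and magnetorquer): 0.969979 × 0.950089 = 0.9216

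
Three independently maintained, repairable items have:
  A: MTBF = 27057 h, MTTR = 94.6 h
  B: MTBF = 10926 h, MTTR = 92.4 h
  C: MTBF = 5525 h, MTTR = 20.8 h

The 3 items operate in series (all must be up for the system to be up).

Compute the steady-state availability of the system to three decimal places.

A(A) = MTBF/(MTBF+MTTR) = 27057/(27057+94.6) = 0.996516
A(B) = MTBF/(MTBF+MTTR) = 10926/(10926+92.4) = 0.991614
A(C) = MTBF/(MTBF+MTTR) = 5525/(5525+20.8) = 0.996249
Series availability: 0.996516 × 0.991614 × 0.996249 = 0.984

0.984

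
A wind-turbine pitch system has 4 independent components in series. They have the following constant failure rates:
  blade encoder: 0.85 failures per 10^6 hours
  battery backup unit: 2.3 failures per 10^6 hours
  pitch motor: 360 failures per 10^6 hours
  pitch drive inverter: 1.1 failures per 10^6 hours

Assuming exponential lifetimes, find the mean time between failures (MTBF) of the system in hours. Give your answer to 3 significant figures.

2750

Series of exponential components: λ_sys = Σ λ_i
λ_sys = 0.00000085 + 0.0000023 + 0.00036 + 0.0000011 = 3.6425e-04 /h
MTBF = 1 / λ_sys = 2750 h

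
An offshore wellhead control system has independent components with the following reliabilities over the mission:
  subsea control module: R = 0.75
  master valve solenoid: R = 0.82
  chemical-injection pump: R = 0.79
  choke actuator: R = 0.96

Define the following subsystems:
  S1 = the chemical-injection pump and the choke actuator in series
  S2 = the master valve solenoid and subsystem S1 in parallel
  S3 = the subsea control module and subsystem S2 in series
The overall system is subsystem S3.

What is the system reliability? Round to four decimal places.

Series (chemical-injection pump and choke actuator): 0.790000 × 0.960000 = 0.758400
Parallel (master valve solenoid and [0.758400]): 1 − (1 − 0.820000)(1 − 0.758400) = 0.956512
Series (subsea control module and [0.956512]): 0.750000 × 0.956512 = 0.7174

0.7174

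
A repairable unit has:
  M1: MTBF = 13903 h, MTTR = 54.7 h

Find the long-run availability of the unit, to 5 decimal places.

0.99608

A(M1) = MTBF/(MTBF+MTTR) = 13903/(13903+54.7) = 0.99608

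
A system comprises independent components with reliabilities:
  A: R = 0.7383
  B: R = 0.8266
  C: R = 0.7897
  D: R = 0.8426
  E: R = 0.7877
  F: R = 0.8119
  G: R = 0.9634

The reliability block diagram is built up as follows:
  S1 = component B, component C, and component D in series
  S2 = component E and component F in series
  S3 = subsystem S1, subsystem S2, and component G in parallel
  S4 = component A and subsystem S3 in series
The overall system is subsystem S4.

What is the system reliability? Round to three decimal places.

Series (B, C, and D): 0.82660 × 0.78970 × 0.84260 = 0.55002
Series (E and F): 0.78770 × 0.81190 = 0.63953
Parallel ([0.55002], [0.63953], and G): 1 − (1 − 0.55002)(1 − 0.63953)(1 − 0.96340) = 0.99406
Series (A and [0.99406]): 0.73830 × 0.99406 = 0.734

0.734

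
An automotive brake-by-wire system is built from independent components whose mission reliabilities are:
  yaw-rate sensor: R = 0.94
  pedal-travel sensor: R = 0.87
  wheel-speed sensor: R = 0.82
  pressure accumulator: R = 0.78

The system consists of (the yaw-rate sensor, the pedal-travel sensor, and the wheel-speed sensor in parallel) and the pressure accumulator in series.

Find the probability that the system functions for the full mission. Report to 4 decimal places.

0.7789

Parallel (yaw-rate sensor, pedal-travel sensor, and wheel-speed sensor): 1 − (1 − 0.940000)(1 − 0.870000)(1 − 0.820000) = 0.998596
Series ([0.998596] and pressure accumulator): 0.998596 × 0.780000 = 0.7789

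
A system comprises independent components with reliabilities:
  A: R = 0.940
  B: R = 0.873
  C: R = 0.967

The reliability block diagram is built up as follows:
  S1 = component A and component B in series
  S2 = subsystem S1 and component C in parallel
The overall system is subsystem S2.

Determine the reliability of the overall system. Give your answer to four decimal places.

Series (A and B): 0.940000 × 0.873000 = 0.820620
Parallel ([0.820620] and C): 1 − (1 − 0.820620)(1 − 0.967000) = 0.9941

0.9941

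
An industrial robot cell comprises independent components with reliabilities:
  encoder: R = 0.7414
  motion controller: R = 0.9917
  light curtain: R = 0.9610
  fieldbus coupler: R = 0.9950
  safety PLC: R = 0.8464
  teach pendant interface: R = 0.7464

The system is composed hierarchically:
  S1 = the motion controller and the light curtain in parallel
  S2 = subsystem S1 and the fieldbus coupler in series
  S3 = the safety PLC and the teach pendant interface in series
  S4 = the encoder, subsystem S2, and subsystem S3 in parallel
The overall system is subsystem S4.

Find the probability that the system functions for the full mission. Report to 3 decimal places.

0.999

Parallel (motion controller and light curtain): 1 − (1 − 0.99170)(1 − 0.96100) = 0.99968
Series ([0.99968] and fieldbus coupler): 0.99968 × 0.99500 = 0.99468
Series (safety PLC and teach pendant interface): 0.84640 × 0.74640 = 0.63175
Parallel (encoder, [0.99468], and [0.63175]): 1 − (1 − 0.74140)(1 − 0.99468)(1 − 0.63175) = 0.999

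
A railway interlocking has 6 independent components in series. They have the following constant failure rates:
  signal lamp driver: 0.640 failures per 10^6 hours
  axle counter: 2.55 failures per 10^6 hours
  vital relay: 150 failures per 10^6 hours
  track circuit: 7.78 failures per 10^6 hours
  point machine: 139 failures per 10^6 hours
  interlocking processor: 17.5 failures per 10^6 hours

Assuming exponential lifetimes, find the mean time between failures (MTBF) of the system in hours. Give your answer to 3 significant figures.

3150

Series of exponential components: λ_sys = Σ λ_i
λ_sys = 0.000000640 + 0.00000255 + 0.000150 + 0.00000778 + 0.000139 + 0.0000175 = 3.1747e-04 /h
MTBF = 1 / λ_sys = 3150 h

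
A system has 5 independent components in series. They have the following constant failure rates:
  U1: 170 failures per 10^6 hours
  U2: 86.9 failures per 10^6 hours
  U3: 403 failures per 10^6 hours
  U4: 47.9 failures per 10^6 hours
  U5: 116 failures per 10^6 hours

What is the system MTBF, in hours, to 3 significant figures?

1210

Series of exponential components: λ_sys = Σ λ_i
λ_sys = 0.000170 + 0.0000869 + 0.000403 + 0.0000479 + 0.000116 = 8.2380e-04 /h
MTBF = 1 / λ_sys = 1210 h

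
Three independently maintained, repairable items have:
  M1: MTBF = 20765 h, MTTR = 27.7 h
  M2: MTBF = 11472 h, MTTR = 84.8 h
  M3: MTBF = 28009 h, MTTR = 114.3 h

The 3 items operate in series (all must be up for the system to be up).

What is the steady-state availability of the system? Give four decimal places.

A(M1) = MTBF/(MTBF+MTTR) = 20765/(20765+27.7) = 0.998668
A(M2) = MTBF/(MTBF+MTTR) = 11472/(11472+84.8) = 0.992662
A(M3) = MTBF/(MTBF+MTTR) = 28009/(28009+114.3) = 0.995936
Series availability: 0.998668 × 0.992662 × 0.995936 = 0.9873

0.9873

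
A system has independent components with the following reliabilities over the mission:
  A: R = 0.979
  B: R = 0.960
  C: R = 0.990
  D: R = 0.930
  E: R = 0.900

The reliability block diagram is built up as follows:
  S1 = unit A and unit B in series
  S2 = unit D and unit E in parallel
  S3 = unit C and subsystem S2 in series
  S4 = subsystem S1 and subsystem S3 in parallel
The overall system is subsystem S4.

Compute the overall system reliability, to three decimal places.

Series (A and B): 0.97900 × 0.96000 = 0.93984
Parallel (D and E): 1 − (1 − 0.93000)(1 − 0.90000) = 0.99300
Series (C and [0.99300]): 0.99000 × 0.99300 = 0.98307
Parallel ([0.93984] and [0.98307]): 1 − (1 − 0.93984)(1 − 0.98307) = 0.999

0.999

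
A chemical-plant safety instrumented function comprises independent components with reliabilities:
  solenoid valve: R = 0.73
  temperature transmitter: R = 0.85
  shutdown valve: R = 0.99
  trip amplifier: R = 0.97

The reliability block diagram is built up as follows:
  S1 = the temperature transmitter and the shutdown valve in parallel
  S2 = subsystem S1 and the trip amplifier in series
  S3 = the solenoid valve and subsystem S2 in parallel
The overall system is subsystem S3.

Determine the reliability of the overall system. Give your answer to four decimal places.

Parallel (temperature transmitter and shutdown valve): 1 − (1 − 0.850000)(1 − 0.990000) = 0.998500
Series ([0.998500] and trip amplifier): 0.998500 × 0.970000 = 0.968545
Parallel (solenoid valve and [0.968545]): 1 − (1 − 0.730000)(1 − 0.968545) = 0.9915

0.9915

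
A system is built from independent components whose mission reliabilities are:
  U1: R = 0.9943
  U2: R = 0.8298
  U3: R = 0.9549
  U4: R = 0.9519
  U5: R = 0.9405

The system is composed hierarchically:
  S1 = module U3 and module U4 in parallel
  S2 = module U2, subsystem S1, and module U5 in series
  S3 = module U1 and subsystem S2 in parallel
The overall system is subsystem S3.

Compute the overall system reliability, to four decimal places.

Parallel (U3 and U4): 1 − (1 − 0.954900)(1 − 0.951900) = 0.997831
Series (U2, [0.997831], and U5): 0.829800 × 0.997831 × 0.940500 = 0.778734
Parallel (U1 and [0.778734]): 1 − (1 − 0.994300)(1 − 0.778734) = 0.9987

0.9987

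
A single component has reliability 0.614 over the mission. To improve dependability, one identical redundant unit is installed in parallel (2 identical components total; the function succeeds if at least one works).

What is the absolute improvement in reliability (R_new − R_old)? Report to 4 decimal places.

0.2370

R_before = 0.614
R_after = 1 − (1 − 0.614)^2 = 0.8510
ΔR = 0.8510 − 0.614 = 0.2370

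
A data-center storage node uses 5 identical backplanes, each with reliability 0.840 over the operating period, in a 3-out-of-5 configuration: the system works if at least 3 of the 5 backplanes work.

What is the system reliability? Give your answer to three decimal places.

R = Σ_{i=3}^{5} C(5,i) p^i (1−p)^{5−i} with p = 0.840
C(5,3)·0.840^3·0.160^2 = 0.15173
C(5,4)·0.840^4·0.160^1 = 0.39830
C(5,5)·0.840^5·0.160^0 = 0.41821
Sum = 0.968

0.968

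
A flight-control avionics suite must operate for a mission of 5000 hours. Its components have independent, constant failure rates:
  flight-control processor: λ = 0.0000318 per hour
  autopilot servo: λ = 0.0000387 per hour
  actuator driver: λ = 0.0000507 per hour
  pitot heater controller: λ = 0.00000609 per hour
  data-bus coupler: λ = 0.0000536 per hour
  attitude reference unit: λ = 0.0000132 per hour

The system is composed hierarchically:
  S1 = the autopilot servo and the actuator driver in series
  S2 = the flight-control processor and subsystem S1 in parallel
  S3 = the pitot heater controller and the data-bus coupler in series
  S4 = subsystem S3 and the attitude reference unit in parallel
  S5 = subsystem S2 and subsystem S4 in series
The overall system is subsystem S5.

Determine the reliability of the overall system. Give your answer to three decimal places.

0.931

R(flight-control processor) = exp(−0.0000318 × 5000) = 0.85300
R(autopilot servo) = exp(−0.0000387 × 5000) = 0.82407
R(actuator driver) = exp(−0.0000507 × 5000) = 0.77608
R(pitot heater controller) = exp(−0.00000609 × 5000) = 0.97001
R(data-bus coupler) = exp(−0.0000536 × 5000) = 0.76491
R(attitude reference unit) = exp(−0.0000132 × 5000) = 0.93613
Series (autopilot servo and actuator driver): 0.82407 × 0.77608 = 0.63954
Parallel (flight-control processor and [0.63954]): 1 − (1 − 0.85300)(1 − 0.63954) = 0.94701
Series (pitot heater controller and data-bus coupler): 0.97001 × 0.76491 = 0.74197
Parallel ([0.74197] and attitude reference unit): 1 − (1 − 0.74197)(1 − 0.93613) = 0.98352
Series ([0.94701] and [0.98352]): 0.94701 × 0.98352 = 0.931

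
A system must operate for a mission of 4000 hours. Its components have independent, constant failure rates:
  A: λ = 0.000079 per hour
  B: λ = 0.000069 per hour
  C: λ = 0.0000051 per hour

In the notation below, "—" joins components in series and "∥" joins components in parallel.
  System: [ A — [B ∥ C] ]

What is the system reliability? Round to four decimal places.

0.7255

R(A) = exp(−0.000079 × 4000) = 0.729059
R(B) = exp(−0.000069 × 4000) = 0.758813
R(C) = exp(−0.0000051 × 4000) = 0.979807
Parallel (B and C): 1 − (1 − 0.758813)(1 − 0.979807) = 0.995130
Series (A and [0.995130]): 0.729059 × 0.995130 = 0.7255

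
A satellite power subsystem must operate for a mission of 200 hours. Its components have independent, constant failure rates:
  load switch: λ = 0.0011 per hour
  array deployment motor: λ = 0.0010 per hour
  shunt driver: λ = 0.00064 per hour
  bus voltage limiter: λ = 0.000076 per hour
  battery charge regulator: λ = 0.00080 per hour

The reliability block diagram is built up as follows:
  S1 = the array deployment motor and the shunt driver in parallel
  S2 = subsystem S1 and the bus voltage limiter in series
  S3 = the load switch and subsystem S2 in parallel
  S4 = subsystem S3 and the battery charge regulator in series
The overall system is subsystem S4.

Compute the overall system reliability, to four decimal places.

0.8460

R(load switch) = exp(−0.0011 × 200) = 0.802519
R(array deployment motor) = exp(−0.0010 × 200) = 0.818731
R(shunt driver) = exp(−0.00064 × 200) = 0.879853
R(bus voltage limiter) = exp(−0.000076 × 200) = 0.984915
R(battery charge regulator) = exp(−0.00080 × 200) = 0.852144
Parallel (array deployment motor and shunt driver): 1 − (1 − 0.818731)(1 − 0.879853) = 0.978221
Series ([0.978221] and bus voltage limiter): 0.978221 × 0.984915 = 0.963465
Parallel (load switch and [0.963465]): 1 − (1 − 0.802519)(1 − 0.963465) = 0.992785
Series ([0.992785] and battery charge regulator): 0.992785 × 0.852144 = 0.8460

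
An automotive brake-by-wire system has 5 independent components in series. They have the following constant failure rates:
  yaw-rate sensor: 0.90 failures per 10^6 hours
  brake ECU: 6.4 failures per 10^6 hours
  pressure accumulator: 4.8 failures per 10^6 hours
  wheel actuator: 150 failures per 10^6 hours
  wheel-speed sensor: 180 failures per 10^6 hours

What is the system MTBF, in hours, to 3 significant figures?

2920

Series of exponential components: λ_sys = Σ λ_i
λ_sys = 0.00000090 + 0.0000064 + 0.0000048 + 0.00015 + 0.00018 = 3.4210e-04 /h
MTBF = 1 / λ_sys = 2920 h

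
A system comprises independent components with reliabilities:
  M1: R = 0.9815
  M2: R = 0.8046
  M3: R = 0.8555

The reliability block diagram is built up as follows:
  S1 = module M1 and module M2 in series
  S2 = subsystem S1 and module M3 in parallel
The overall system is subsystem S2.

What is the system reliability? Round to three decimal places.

Series (M1 and M2): 0.98150 × 0.80460 = 0.78971
Parallel ([0.78971] and M3): 1 − (1 − 0.78971)(1 − 0.85550) = 0.970

0.970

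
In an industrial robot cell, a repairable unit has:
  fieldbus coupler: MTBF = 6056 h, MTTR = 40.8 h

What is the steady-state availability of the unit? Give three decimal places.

0.993

A(fieldbus coupler) = MTBF/(MTBF+MTTR) = 6056/(6056+40.8) = 0.993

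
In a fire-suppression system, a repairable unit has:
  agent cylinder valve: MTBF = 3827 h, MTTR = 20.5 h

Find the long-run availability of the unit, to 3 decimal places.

0.995

A(agent cylinder valve) = MTBF/(MTBF+MTTR) = 3827/(3827+20.5) = 0.995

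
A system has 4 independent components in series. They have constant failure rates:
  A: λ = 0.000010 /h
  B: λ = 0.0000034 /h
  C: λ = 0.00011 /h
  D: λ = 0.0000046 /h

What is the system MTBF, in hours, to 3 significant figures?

7810

Series of exponential components: λ_sys = Σ λ_i
λ_sys = 0.000010 + 0.0000034 + 0.00011 + 0.0000046 = 1.2800e-04 /h
MTBF = 1 / λ_sys = 7810 h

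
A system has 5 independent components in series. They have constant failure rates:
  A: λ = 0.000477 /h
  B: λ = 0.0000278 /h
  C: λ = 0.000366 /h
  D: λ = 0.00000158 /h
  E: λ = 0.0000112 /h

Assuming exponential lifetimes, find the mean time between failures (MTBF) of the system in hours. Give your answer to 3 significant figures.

Series of exponential components: λ_sys = Σ λ_i
λ_sys = 0.000477 + 0.0000278 + 0.000366 + 0.00000158 + 0.0000112 = 8.8358e-04 /h
MTBF = 1 / λ_sys = 1130 h

1130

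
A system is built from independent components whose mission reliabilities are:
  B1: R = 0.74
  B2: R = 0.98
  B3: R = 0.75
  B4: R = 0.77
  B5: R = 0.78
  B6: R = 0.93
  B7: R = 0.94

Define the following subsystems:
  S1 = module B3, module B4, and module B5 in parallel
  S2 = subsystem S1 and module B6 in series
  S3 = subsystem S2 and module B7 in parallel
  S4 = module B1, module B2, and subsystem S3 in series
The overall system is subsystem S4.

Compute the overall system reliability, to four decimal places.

Parallel (B3, B4, and B5): 1 − (1 − 0.750000)(1 − 0.770000)(1 − 0.780000) = 0.987350
Series ([0.987350] and B6): 0.987350 × 0.930000 = 0.918236
Parallel ([0.918236] and B7): 1 − (1 − 0.918236)(1 − 0.940000) = 0.995094
Series (B1, B2, and [0.995094]): 0.740000 × 0.980000 × 0.995094 = 0.7216

0.7216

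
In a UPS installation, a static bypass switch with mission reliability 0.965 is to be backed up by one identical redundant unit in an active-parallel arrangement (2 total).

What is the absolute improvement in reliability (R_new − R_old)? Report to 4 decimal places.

0.0338

R_before = 0.965
R_after = 1 − (1 − 0.965)^2 = 0.9988
ΔR = 0.9988 − 0.965 = 0.0338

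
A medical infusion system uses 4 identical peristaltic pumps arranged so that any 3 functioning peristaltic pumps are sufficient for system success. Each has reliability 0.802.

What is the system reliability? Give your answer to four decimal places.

R = Σ_{i=3}^{4} C(4,i) p^i (1−p)^{4−i} with p = 0.802
C(4,3)·0.802^3·0.198^1 = 0.408553
C(4,4)·0.802^4·0.198^0 = 0.413711
Sum = 0.8223

0.8223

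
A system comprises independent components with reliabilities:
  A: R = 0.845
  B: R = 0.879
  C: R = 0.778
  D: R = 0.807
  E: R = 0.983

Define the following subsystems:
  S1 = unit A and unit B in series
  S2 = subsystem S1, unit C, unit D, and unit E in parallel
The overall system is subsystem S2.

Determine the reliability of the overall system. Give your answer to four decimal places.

Series (A and B): 0.845000 × 0.879000 = 0.742755
Parallel ([0.742755], C, D, and E): 1 − (1 − 0.742755)(1 − 0.778000)(1 − 0.807000)(1 − 0.983000) = 0.9998

0.9998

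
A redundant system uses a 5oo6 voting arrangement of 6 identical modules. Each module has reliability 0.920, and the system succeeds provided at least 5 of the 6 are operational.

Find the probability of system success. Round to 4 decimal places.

R = Σ_{i=5}^{6} C(6,i) p^i (1−p)^{6−i} with p = 0.920
C(6,5)·0.920^5·0.080^1 = 0.316359
C(6,6)·0.920^6·0.080^0 = 0.606355
Sum = 0.9227

0.9227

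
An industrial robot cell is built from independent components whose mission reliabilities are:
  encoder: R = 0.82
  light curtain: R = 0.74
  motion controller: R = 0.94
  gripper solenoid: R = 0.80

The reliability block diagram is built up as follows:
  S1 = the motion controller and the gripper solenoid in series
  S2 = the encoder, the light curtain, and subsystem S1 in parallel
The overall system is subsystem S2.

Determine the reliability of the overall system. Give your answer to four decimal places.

0.9884

Series (motion controller and gripper solenoid): 0.940000 × 0.800000 = 0.752000
Parallel (encoder, light curtain, and [0.752000]): 1 − (1 − 0.820000)(1 − 0.740000)(1 − 0.752000) = 0.9884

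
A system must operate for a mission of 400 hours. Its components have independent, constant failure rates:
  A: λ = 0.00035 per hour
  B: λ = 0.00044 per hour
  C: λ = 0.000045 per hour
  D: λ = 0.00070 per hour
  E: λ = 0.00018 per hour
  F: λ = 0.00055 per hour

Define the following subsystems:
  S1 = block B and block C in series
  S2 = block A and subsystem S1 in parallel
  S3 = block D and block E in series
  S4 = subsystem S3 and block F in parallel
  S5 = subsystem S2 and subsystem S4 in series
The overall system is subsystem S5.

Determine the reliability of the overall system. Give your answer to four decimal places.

R(A) = exp(−0.00035 × 400) = 0.869358
R(B) = exp(−0.00044 × 400) = 0.838618
R(C) = exp(−0.000045 × 400) = 0.982161
R(D) = exp(−0.00070 × 400) = 0.755784
R(E) = exp(−0.00018 × 400) = 0.930531
R(F) = exp(−0.00055 × 400) = 0.802519
Series (B and C): 0.838618 × 0.982161 = 0.823658
Parallel (A and [0.823658]): 1 − (1 − 0.869358)(1 − 0.823658) = 0.976962
Series (D and E): 0.755784 × 0.930531 = 0.703280
Parallel ([0.703280] and F): 1 − (1 − 0.703280)(1 − 0.802519) = 0.941403
Series ([0.976962] and [0.941403]): 0.976962 × 0.941403 = 0.9197

0.9197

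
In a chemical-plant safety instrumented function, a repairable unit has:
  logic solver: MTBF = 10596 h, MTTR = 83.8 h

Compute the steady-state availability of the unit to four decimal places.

A(logic solver) = MTBF/(MTBF+MTTR) = 10596/(10596+83.8) = 0.9922

0.9922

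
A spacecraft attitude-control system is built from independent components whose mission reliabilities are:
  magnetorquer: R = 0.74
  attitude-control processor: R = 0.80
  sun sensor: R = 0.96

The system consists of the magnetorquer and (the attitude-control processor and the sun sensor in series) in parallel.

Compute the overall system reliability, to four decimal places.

0.9397

Series (attitude-control processor and sun sensor): 0.800000 × 0.960000 = 0.768000
Parallel (magnetorquer and [0.768000]): 1 − (1 − 0.740000)(1 − 0.768000) = 0.9397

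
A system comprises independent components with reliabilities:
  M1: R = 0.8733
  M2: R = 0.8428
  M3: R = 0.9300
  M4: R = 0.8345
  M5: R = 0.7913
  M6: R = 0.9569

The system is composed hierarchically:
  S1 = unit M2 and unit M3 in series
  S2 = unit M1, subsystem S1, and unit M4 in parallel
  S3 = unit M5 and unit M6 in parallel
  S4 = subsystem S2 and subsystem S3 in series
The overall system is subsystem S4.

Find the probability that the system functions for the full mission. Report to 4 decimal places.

0.9865

Series (M2 and M3): 0.842800 × 0.930000 = 0.783804
Parallel (M1, [0.783804], and M4): 1 − (1 − 0.873300)(1 − 0.783804)(1 − 0.834500) = 0.995467
Parallel (M5 and M6): 1 − (1 − 0.791300)(1 − 0.956900) = 0.991005
Series ([0.995467] and [0.991005]): 0.995467 × 0.991005 = 0.9865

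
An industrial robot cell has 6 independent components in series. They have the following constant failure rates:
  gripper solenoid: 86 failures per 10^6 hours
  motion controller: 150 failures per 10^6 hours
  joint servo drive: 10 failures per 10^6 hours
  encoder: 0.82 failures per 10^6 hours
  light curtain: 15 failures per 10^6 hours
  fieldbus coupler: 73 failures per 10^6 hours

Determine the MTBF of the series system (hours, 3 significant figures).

Series of exponential components: λ_sys = Σ λ_i
λ_sys = 0.000086 + 0.00015 + 0.000010 + 0.00000082 + 0.000015 + 0.000073 = 3.3482e-04 /h
MTBF = 1 / λ_sys = 2990 h

2990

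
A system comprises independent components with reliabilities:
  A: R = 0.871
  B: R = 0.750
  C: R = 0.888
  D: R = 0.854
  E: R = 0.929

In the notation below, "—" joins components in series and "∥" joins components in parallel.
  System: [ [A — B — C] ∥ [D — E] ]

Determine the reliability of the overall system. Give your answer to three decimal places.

0.913

Series (A, B, and C): 0.87100 × 0.75000 × 0.88800 = 0.58009
Series (D and E): 0.85400 × 0.92900 = 0.79337
Parallel ([0.58009] and [0.79337]): 1 − (1 − 0.58009)(1 − 0.79337) = 0.913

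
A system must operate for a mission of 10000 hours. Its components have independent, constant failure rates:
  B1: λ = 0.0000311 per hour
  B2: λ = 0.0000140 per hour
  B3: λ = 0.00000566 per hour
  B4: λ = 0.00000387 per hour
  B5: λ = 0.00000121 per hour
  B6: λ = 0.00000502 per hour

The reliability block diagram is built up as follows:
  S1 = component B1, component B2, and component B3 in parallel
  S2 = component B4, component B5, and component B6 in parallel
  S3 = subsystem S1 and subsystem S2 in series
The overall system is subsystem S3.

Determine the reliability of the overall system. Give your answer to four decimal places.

0.9981

R(B1) = exp(−0.0000311 × 10000) = 0.732714
R(B2) = exp(−0.0000140 × 10000) = 0.869358
R(B3) = exp(−0.00000566 × 10000) = 0.944972
R(B4) = exp(−0.00000387 × 10000) = 0.962039
R(B5) = exp(−0.00000121 × 10000) = 0.987973
R(B6) = exp(−0.00000502 × 10000) = 0.951039
Parallel (B1, B2, and B3): 1 − (1 − 0.732714)(1 − 0.869358)(1 − 0.944972) = 0.998078
Parallel (B4, B5, and B6): 1 − (1 − 0.962039)(1 − 0.987973)(1 − 0.951039) = 0.999978
Series ([0.998078] and [0.999978]): 0.998078 × 0.999978 = 0.9981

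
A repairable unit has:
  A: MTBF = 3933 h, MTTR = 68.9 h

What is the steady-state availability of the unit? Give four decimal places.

A(A) = MTBF/(MTBF+MTTR) = 3933/(3933+68.9) = 0.9828

0.9828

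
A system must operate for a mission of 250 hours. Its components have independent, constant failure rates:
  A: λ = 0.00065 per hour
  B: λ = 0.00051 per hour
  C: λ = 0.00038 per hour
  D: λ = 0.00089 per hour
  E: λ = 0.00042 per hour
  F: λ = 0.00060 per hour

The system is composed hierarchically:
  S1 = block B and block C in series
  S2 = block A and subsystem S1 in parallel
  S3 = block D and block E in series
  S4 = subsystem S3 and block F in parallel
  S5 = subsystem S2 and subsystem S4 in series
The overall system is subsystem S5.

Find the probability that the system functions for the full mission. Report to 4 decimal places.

0.9323

R(A) = exp(−0.00065 × 250) = 0.850016
R(B) = exp(−0.00051 × 250) = 0.880293
R(C) = exp(−0.00038 × 250) = 0.909373
R(D) = exp(−0.00089 × 250) = 0.800515
R(E) = exp(−0.00042 × 250) = 0.900325
R(F) = exp(−0.00060 × 250) = 0.860708
Series (B and C): 0.880293 × 0.909373 = 0.800515
Parallel (A and [0.800515]): 1 − (1 − 0.850016)(1 − 0.800515) = 0.970080
Series (D and E): 0.800515 × 0.900325 = 0.720724
Parallel ([0.720724] and F): 1 − (1 − 0.720724)(1 − 0.860708) = 0.961099
Series ([0.970080] and [0.961099]): 0.970080 × 0.961099 = 0.9323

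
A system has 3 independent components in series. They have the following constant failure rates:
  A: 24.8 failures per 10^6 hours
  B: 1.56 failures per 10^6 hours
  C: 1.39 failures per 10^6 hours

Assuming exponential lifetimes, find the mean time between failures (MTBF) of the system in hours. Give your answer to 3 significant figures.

Series of exponential components: λ_sys = Σ λ_i
λ_sys = 0.0000248 + 0.00000156 + 0.00000139 = 2.7750e-05 /h
MTBF = 1 / λ_sys = 36000 h

36000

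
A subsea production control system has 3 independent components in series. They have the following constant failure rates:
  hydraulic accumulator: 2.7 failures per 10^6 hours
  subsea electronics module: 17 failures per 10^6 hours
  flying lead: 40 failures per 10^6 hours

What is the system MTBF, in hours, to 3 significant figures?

16800

Series of exponential components: λ_sys = Σ λ_i
λ_sys = 0.0000027 + 0.000017 + 0.000040 = 5.9700e-05 /h
MTBF = 1 / λ_sys = 16800 h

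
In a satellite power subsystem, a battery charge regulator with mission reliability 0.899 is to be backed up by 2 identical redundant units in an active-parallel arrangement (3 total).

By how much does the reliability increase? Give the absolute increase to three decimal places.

R_before = 0.899
R_after = 1 − (1 − 0.899)^3 = 0.999
ΔR = 0.999 − 0.899 = 0.100

0.100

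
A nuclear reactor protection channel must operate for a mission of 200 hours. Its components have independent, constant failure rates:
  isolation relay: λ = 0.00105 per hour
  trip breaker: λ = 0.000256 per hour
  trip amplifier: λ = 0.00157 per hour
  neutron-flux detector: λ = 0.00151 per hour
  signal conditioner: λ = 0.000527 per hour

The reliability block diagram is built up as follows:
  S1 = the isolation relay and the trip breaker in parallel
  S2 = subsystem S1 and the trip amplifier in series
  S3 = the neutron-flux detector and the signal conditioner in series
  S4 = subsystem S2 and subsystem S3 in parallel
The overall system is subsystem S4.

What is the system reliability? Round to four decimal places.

R(isolation relay) = exp(−0.00105 × 200) = 0.810584
R(trip breaker) = exp(−0.000256 × 200) = 0.950089
R(trip amplifier) = exp(−0.00157 × 200) = 0.730519
R(neutron-flux detector) = exp(−0.00151 × 200) = 0.739338
R(signal conditioner) = exp(−0.000527 × 200) = 0.899964
Parallel (isolation relay and trip breaker): 1 − (1 − 0.810584)(1 − 0.950089) = 0.990546
Series ([0.990546] and trip amplifier): 0.990546 × 0.730519 = 0.723613
Series (neutron-flux detector and signal conditioner): 0.739338 × 0.899964 = 0.665378
Parallel ([0.723613] and [0.665378]): 1 − (1 − 0.723613)(1 − 0.665378) = 0.9075

0.9075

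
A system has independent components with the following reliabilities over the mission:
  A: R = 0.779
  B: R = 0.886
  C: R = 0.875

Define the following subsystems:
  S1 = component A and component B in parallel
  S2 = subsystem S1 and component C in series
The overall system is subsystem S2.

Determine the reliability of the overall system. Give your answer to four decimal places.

Parallel (A and B): 1 − (1 − 0.779000)(1 − 0.886000) = 0.974806
Series ([0.974806] and C): 0.974806 × 0.875000 = 0.8530

0.8530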